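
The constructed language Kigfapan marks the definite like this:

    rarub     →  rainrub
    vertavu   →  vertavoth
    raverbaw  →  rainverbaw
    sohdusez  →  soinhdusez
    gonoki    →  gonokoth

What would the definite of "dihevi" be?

dihevoth

rarub and vertavu both have last vowel 'u' yet inflect differently (rainrub, vertavoth), so the last vowel is not what conditions the rule; whether the stem ends in a vowel or a consonant is.
"dihevi" ends in a vowel. The stems ending in a vowel (vertavu → vertavoth, gonoki → gonokoth) drop the final letter and add -oth.
The other pattern: stems ending in a consonant insert -in- after the first vowel.
So dihevi → dihevoth.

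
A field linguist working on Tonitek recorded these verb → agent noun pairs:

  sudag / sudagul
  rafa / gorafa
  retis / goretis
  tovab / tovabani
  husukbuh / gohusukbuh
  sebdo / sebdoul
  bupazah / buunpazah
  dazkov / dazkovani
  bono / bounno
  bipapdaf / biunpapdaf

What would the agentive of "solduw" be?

solduwul

sebdo and bono both end in -o yet inflect differently (sebdoul, bounno), so the final letter is not what conditions the rule; the first letter is.
"solduw" begins with s-. The stems beginning with s- (sebdo → sebdoul, sudag → sudagul) add -ul.
The other patterns: stems beginning with h- or r- add the prefix go-; stems beginning with b- insert -un- after the first vowel; stems beginning with d- or t- add -ani.
So solduw → solduwul.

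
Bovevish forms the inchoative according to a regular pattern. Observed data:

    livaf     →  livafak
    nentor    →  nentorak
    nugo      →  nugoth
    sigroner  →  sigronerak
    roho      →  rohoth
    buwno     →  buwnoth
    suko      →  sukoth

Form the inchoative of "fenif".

buwno and nentor both have last vowel 'o' yet inflect differently (buwnoth, nentorak), so the last vowel is not what conditions the rule; the final letter is.
"fenif" ends in -f. The one such stem in the data (livaf → livafak) adds -ak, so the same rule applies.
The other pattern: stems ending in -o drop the final letter and add -oth.
So fenif → fenifak.

fenifak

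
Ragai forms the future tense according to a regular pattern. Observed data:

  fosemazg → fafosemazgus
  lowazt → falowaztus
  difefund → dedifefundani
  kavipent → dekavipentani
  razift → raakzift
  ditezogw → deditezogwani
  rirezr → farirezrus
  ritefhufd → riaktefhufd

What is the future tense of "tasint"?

"tasint" has second-to-last letter 'n'. The stems whose second-to-last letter is 'n' (difefund → dedifefundani, kavipent → dekavipentani) add de- … -ani around the stem.
The other patterns: stems whose second-to-last letter is 'z' add fa- … -us around the stem; stems whose second-to-last letter is 'f' insert -ak- after the first vowel.
So tasint → detasintani.

detasintani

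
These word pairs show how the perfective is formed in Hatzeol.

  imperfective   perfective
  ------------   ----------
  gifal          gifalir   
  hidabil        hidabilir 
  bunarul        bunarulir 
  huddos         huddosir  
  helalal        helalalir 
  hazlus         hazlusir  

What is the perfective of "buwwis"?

Every pair shown (gifal → gifalir, hidabil → hidabilir, bunarul → bunarulir, …) follows the same rule: add -ir.
So buwwis → buwwisir.

buwwisir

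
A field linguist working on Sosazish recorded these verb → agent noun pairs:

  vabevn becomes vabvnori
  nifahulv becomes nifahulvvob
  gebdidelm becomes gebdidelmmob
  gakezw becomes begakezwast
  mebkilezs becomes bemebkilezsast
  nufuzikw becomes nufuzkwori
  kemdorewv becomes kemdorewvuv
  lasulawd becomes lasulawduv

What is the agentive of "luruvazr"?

beluruvazrast

nifahulv and kemdorewv both end in -v yet inflect differently (nifahulvvob, kemdorewvuv), so the final letter is not what conditions the rule; the second-to-last letter is.
"luruvazr" has second-to-last letter 'z'. The stems whose second-to-last letter is 'z' (gakezw → begakezwast, mebkilezs → bemebkilezsast) add be- … -ast around the stem.
The other patterns: stems whose second-to-last letter is 'l' double the final consonant and add -ob; stems whose second-to-last letter is 'w' add -uv; stems whose second-to-last letter is 'k' or 'v' delete the last vowel and add -ori.
So luruvazr → beluruvazrast.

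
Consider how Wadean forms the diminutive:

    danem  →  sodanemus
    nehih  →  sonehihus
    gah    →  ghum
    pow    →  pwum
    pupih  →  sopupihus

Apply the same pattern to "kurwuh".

nehih and gah both end in -h yet inflect differently (sonehihus, ghum), so the final letter is not what conditions the rule; the number of vowels is.
"kurwuh" has 2 vowels. The stems with 2 vowels (nehih → sonehihus, pupih → sopupihus, danem → sodanemus) add so- … -us around the stem.
The other pattern: stems with 1 vowel delete the last vowel and add -um.
So kurwuh → sokurwuhus.

sokurwuhus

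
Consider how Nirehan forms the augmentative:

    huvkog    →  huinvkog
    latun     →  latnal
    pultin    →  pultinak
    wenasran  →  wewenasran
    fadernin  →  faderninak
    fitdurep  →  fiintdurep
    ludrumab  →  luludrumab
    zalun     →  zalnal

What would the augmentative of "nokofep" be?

latun and pultin both end in -n yet inflect differently (latnal, pultinak), so the final letter is not what conditions the rule; the last vowel is.
"nokofep" has last vowel 'e'. The one such stem in the data (fitdurep → fiintdurep) inserts -in- after the first vowel (as does huvkog), so the same rule applies.
The other patterns: stems whose last vowel is 'u' delete the last vowel and add -al; stems whose last vowel is 'i' add -ak; stems whose last vowel is 'a' repeat the first consonant+vowel as a prefix.
So nokofep → noinkofep.

noinkofep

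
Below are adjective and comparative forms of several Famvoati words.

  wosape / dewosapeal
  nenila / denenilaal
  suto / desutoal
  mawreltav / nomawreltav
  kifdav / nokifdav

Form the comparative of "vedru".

devedrual

nenila and mawreltav both have last vowel 'a' yet inflect differently (denenilaal, nomawreltav), so the last vowel is not what conditions the rule; whether the stem ends in a vowel or a consonant is.
"vedru" ends in a vowel. The stems ending in a vowel (wosape → dewosapeal, nenila → denenilaal, suto → desutoal) add de- … -al around the stem.
So vedru → devedrual.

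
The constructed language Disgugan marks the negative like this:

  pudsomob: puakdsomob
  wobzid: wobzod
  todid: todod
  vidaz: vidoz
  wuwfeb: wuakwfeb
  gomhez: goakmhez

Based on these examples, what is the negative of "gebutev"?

gomhez and vidaz both end in -z yet inflect differently (goakmhez, vidoz), so the final letter is not what conditions the rule; the last vowel is.
"gebutev" has last vowel 'e'. The stems whose last vowel is 'e' (wuwfeb → wuakwfeb, gomhez → goakmhez) insert -ak- after the first vowel.
So gebutev → geakbutev.

geakbutev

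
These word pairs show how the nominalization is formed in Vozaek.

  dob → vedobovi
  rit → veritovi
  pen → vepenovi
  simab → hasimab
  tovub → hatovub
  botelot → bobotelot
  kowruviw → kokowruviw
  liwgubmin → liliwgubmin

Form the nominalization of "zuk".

vezukovi

"zuk" has 1 vowel. The stems with 1 vowel (dob → vedobovi, rit → veritovi, pen → vepenovi) add ve- … -ovi around the stem.
So zuk → vezukovi.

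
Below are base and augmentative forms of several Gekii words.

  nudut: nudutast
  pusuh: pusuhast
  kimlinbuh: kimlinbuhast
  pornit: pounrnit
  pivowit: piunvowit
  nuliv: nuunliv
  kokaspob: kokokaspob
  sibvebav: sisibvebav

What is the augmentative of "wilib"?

nudut and pornit both end in -t yet inflect differently (nudutast, pounrnit), so the final letter is not what conditions the rule; the last vowel is.
"wilib" has last vowel 'i'. The stems whose last vowel is 'i' (pornit → pounrnit, pivowit → piunvowit, nuliv → nuunliv) insert -un- after the first vowel.
The other patterns: stems whose last vowel is 'u' add -ast; stems whose last vowel is 'a' or 'o' repeat the first consonant+vowel as a prefix.
So wilib → wiunlib.

wiunlib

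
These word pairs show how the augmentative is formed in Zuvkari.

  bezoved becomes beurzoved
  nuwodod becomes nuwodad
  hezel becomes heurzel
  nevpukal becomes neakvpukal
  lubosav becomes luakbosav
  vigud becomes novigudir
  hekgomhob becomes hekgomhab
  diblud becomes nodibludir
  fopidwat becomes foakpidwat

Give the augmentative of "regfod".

nevpukal and hezel both end in -l yet inflect differently (neakvpukal, heurzel), so the final letter is not what conditions the rule; the last vowel is.
"regfod" has last vowel 'o'. The stems whose last vowel is 'o' (nuwodod → nuwodad, hekgomhob → hekgomhab) change the last vowel to 'a'.
So regfod → regfad.

regfad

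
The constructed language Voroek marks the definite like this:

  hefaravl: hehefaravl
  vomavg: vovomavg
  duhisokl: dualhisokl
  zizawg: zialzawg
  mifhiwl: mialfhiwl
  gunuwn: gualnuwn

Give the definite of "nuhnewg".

nualhnewg

hefaravl and duhisokl both end in -l yet inflect differently (hehefaravl, dualhisokl), so the final letter is not what conditions the rule; the second-to-last letter is.
"nuhnewg" has second-to-last letter 'w'. The stems whose second-to-last letter is 'w' (zizawg → zialzawg, mifhiwl → mialfhiwl, gunuwn → gualnuwn) insert -al- after the first vowel.
So nuhnewg → nualhnewg.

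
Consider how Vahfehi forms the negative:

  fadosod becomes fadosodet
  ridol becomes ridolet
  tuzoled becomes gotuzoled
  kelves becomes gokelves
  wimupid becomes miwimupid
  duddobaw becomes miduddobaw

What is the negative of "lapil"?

milapil

"lapil" has last vowel 'i'. The one such stem in the data (wimupid → miwimupid) adds the prefix mi-, so the same rule applies.
So lapil → milapil.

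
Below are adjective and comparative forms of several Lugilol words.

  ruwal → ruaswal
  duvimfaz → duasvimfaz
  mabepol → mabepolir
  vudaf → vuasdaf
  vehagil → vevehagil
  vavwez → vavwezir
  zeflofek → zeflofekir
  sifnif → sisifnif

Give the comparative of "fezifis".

fefezifis

vudaf and sifnif both end in -f yet inflect differently (vuasdaf, sisifnif), so the final letter is not what conditions the rule; the last vowel is.
"fezifis" has last vowel 'i'. The stems whose last vowel is 'i' (sifnif → sisifnif, vehagil → vevehagil) repeat the first consonant+vowel as a prefix.
The other patterns: stems whose last vowel is 'a' insert -as- after the first vowel; stems whose last vowel is 'e' or 'o' add -ir.
So fezifis → fefezifis.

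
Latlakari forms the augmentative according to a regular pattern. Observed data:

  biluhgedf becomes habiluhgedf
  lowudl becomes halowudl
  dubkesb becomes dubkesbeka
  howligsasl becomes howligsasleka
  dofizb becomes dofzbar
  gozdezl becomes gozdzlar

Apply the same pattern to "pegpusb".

lowudl and howligsasl both end in -l yet inflect differently (halowudl, howligsasleka), so the final letter is not what conditions the rule; the second-to-last letter is.
"pegpusb" has second-to-last letter 's'. The stems whose second-to-last letter is 's' (dubkesb → dubkesbeka, howligsasl → howligsasleka) add -eka.
The other patterns: stems whose second-to-last letter is 'd' add the prefix ha-; stems whose second-to-last letter is 'z' delete the last vowel and add -ar.
So pegpusb → pegpusbeka.

pegpusbeka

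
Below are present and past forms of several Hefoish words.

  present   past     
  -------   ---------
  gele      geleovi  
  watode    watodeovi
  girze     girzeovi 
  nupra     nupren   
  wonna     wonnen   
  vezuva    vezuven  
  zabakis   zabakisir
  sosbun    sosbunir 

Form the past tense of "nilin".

watode and wonna both begin with w- yet inflect differently (watodeovi, wonnen), so the first letter is not what conditions the rule; the final letter is.
"nilin" ends in -n. The one such stem in the data (sosbun → sosbunir) adds -ir, so the same rule applies.
The other patterns: stems ending in -e add -ovi; stems ending in -a drop the final letter and add -en.
So nilin → nilinir.

nilinir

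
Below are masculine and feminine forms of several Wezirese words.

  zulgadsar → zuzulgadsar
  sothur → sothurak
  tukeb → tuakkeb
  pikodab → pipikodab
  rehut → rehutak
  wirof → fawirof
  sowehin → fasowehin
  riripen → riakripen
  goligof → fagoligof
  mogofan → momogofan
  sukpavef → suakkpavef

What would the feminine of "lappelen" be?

mogofan and sowehin both end in -n yet inflect differently (momogofan, fasowehin), so the final letter is not what conditions the rule; the last vowel is.
"lappelen" has last vowel 'e'. The stems whose last vowel is 'e' (riripen → riakripen, tukeb → tuakkeb, sukpavef → suakkpavef) insert -ak- after the first vowel.
So lappelen → laakppelen.

laakppelen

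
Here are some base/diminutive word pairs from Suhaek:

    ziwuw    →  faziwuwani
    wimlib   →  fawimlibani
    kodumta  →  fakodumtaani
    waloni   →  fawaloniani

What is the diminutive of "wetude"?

fawetudeani

Every pair shown (ziwuw → faziwuwani, wimlib → fawimlibani, kodumta → fakodumtaani, …) follows the same rule: add fa- … -ani around the stem.
So wetude → fawetudeani.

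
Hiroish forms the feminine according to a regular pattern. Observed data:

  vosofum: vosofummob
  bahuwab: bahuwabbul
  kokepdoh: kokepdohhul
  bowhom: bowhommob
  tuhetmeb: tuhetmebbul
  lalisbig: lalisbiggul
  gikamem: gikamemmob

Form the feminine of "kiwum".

"kiwum" ends in -m. The stems ending in -m (vosofum → vosofummob, gikamem → gikamemmob, bowhom → bowhommob) double the final consonant and add -ob.
The other pattern: stems ending in -b, -g or -h double the final consonant and add -ul.
So kiwum → kiwummob.

kiwummob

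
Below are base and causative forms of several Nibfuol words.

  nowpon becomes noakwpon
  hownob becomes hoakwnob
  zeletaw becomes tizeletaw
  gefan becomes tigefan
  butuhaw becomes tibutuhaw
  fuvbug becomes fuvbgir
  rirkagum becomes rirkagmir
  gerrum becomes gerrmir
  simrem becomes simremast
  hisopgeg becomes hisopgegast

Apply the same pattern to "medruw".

"medruw" has last vowel 'u'. The stems whose last vowel is 'u' (fuvbug → fuvbgir, rirkagum → rirkagmir, gerrum → gerrmir) delete the last vowel and add -ir.
The other patterns: stems whose last vowel is 'o' insert -ak- after the first vowel; stems whose last vowel is 'a' add the prefix ti-; stems whose last vowel is 'e' add -ast.
So medruw → medrwir.

medrwir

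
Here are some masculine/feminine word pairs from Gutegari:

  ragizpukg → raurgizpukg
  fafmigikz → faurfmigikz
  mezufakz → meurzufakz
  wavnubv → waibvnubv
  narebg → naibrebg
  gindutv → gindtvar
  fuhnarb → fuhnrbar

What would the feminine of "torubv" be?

toibrubv

ragizpukg and narebg both end in -g yet inflect differently (raurgizpukg, naibrebg), so the final letter is not what conditions the rule; the second-to-last letter is.
"torubv" has second-to-last letter 'b'. The stems whose second-to-last letter is 'b' (wavnubv → waibvnubv, narebg → naibrebg) insert -ib- after the first vowel.
The other patterns: stems whose second-to-last letter is 'k' insert -ur- after the first vowel; stems whose second-to-last letter is 'r' or 't' delete the last vowel and add -ar.
So torubv → toibrubv.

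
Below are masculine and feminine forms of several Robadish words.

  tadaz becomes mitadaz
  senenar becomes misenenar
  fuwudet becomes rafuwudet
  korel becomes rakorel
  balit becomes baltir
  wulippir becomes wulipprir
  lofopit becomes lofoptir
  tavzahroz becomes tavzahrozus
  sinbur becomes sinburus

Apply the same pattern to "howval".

mihowval

fuwudet and balit both end in -t yet inflect differently (rafuwudet, baltir), so the final letter is not what conditions the rule; the last vowel is.
"howval" has last vowel 'a'. The stems whose last vowel is 'a' (tadaz → mitadaz, senenar → misenenar) add the prefix mi-.
So howval → mihowval.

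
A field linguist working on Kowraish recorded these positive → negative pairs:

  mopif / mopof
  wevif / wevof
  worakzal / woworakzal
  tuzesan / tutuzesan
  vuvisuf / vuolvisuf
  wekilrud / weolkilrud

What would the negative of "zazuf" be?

zaolzuf

mopif and vuvisuf both end in -f yet inflect differently (mopof, vuolvisuf), so the final letter is not what conditions the rule; the last vowel is.
"zazuf" has last vowel 'u'. The stems whose last vowel is 'u' (vuvisuf → vuolvisuf, wekilrud → weolkilrud) insert -ol- after the first vowel.
So zazuf → zaolzuf.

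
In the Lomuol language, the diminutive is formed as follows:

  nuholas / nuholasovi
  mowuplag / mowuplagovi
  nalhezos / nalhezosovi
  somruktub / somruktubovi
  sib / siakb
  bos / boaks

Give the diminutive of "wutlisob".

"wutlisob" has 3 vowels. The stems with 3 vowels (nuholas → nuholasovi, nalhezos → nalhezosovi, somruktub → somruktubovi) add -ovi.
The other pattern: stems with 1 vowel insert -ak- after the first vowel.
So wutlisob → wutlisobovi.

wutlisobovi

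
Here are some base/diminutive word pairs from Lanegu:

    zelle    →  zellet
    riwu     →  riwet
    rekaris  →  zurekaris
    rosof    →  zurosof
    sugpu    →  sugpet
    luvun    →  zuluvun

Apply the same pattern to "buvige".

buviget

"buvige" ends in a vowel. The stems ending in a vowel (sugpu → sugpet, riwu → riwet, zelle → zellet) drop the final letter and add -et.
The other pattern: stems ending in a consonant add the prefix zu-.
So buvige → buviget.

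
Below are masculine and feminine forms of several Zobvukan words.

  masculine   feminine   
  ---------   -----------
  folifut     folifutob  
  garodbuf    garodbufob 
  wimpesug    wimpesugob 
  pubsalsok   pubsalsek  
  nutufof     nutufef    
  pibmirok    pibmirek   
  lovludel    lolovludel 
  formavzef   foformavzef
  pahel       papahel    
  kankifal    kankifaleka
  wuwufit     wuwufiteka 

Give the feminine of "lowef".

lolowef

garodbuf and nutufof both end in -f yet inflect differently (garodbufob, nutufef), so the final letter is not what conditions the rule; the last vowel is.
"lowef" has last vowel 'e'. The stems whose last vowel is 'e' (lovludel → lolovludel, formavzef → foformavzef, pahel → papahel) repeat the first consonant+vowel as a prefix.
The other patterns: stems whose last vowel is 'u' add -ob; stems whose last vowel is 'o' change the last vowel to 'e'; stems whose last vowel is 'a' or 'i' add -eka.
So lowef → lolowef.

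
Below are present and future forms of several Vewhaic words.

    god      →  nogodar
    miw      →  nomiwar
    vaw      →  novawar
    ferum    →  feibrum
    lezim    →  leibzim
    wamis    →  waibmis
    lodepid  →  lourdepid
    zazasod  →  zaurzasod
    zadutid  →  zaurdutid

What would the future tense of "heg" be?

"heg" has 1 vowel. The stems with 1 vowel (god → nogodar, miw → nomiwar, vaw → novawar) add no- … -ar around the stem.
The other patterns: stems with 2 vowels insert -ib- after the first vowel; stems with 3 vowels insert -ur- after the first vowel.
So heg → nohegar.

nohegar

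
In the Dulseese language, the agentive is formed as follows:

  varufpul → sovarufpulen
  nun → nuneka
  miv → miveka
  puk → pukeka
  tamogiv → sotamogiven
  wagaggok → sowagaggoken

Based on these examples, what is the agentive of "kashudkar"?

sokashudkaren

puk and wagaggok both end in -k yet inflect differently (pukeka, sowagaggoken), so the final letter is not what conditions the rule; the number of vowels is.
"kashudkar" has 3 vowels. The stems with 3 vowels (wagaggok → sowagaggoken, varufpul → sovarufpulen, tamogiv → sotamogiven) add so- … -en around the stem.
So kashudkar → sokashudkaren.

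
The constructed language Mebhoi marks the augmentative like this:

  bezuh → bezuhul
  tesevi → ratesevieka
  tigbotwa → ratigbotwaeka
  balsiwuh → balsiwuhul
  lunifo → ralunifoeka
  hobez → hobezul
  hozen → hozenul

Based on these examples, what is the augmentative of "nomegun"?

balsiwuh and tigbotwa both have 3 vowels yet inflect differently (balsiwuhul, ratigbotwaeka), so the number of vowels is not what conditions the rule; whether the stem ends in a vowel or a consonant is.
"nomegun" ends in a consonant. The stems ending in a consonant (hozen → hozenul, balsiwuh → balsiwuhul, bezuh → bezuhul) add -ul.
The other pattern: stems ending in a vowel add ra- … -eka around the stem.
So nomegun → nomegunul.

nomegunul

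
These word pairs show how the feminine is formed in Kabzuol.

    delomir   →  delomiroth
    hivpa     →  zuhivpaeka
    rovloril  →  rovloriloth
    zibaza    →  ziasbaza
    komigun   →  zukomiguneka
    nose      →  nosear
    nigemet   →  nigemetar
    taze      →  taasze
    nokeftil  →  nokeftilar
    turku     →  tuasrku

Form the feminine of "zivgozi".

ziasvgozi

taze and nose both end in -e yet inflect differently (taasze, nosear), so the final letter is not what conditions the rule; the first letter is.
"zivgozi" begins with z-. The one such stem in the data (zibaza → ziasbaza) inserts -as- after the first vowel (as do taze, turku), so the same rule applies.
The other patterns: stems beginning with n- add -ar; stems beginning with h- or k- add zu- … -eka around the stem; stems beginning with d- or r- add -oth.
So zivgozi → ziasvgozi.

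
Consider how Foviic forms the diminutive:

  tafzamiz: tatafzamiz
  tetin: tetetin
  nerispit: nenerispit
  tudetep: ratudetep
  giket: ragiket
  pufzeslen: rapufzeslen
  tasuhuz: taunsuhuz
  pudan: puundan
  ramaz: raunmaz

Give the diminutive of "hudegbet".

rahudegbet

nerispit and giket both end in -t yet inflect differently (nenerispit, ragiket), so the final letter is not what conditions the rule; the last vowel is.
"hudegbet" has last vowel 'e'. The stems whose last vowel is 'e' (tudetep → ratudetep, giket → ragiket, pufzeslen → rapufzeslen) add the prefix ra-.
So hudegbet → rahudegbet.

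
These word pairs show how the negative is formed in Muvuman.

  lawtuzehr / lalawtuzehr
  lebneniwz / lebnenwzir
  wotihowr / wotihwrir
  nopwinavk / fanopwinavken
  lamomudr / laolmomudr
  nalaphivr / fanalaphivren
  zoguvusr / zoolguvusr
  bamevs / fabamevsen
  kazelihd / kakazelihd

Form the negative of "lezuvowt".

lezuvwtir

lawtuzehr and wotihowr both end in -r yet inflect differently (lalawtuzehr, wotihwrir), so the final letter is not what conditions the rule; the second-to-last letter is.
"lezuvowt" has second-to-last letter 'w'. The stems whose second-to-last letter is 'w' (lebneniwz → lebnenwzir, wotihowr → wotihwrir) delete the last vowel and add -ir.
So lezuvowt → lezuvwtir.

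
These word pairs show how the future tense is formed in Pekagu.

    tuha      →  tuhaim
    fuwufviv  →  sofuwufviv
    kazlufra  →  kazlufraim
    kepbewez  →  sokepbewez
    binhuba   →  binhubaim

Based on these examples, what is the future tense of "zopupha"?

"zopupha" ends in -a. The stems ending in -a (binhuba → binhubaim, kazlufra → kazlufraim, tuha → tuhaim) add -im.
The other pattern: stems ending in -v or -z add the prefix so-.
So zopupha → zopuphaim.

zopuphaim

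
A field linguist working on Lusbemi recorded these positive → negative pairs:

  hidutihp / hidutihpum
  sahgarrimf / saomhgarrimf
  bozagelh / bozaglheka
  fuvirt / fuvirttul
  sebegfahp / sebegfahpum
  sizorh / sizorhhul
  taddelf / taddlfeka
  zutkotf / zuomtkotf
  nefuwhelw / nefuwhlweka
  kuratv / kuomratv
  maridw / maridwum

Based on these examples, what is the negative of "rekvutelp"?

rekvutlpeka

sizorh and bozagelh both end in -h yet inflect differently (sizorhhul, bozaglheka), so the final letter is not what conditions the rule; the second-to-last letter is.
"rekvutelp" has second-to-last letter 'l'. The stems whose second-to-last letter is 'l' (nefuwhelw → nefuwhlweka, bozagelh → bozaglheka, taddelf → taddlfeka) delete the last vowel and add -eka.
So rekvutelp → rekvutlpeka.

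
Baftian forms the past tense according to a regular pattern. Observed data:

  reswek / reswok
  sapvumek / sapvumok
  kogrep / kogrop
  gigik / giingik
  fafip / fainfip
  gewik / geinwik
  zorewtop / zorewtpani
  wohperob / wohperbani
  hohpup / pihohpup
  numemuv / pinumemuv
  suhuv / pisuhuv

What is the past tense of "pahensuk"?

pipahensuk

reswek and gigik both end in -k yet inflect differently (reswok, giingik), so the final letter is not what conditions the rule; the last vowel is.
"pahensuk" has last vowel 'u'. The stems whose last vowel is 'u' (hohpup → pihohpup, numemuv → pinumemuv, suhuv → pisuhuv) add the prefix pi-.
The other patterns: stems whose last vowel is 'e' change the last vowel to 'o'; stems whose last vowel is 'i' insert -in- after the first vowel; stems whose last vowel is 'o' delete the last vowel and add -ani.
So pahensuk → pipahensuk.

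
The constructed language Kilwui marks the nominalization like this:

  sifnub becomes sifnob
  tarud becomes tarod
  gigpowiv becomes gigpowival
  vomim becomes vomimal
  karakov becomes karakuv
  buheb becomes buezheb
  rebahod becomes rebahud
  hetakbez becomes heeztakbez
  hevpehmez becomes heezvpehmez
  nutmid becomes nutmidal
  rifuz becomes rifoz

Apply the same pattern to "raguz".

"raguz" has last vowel 'u'. The stems whose last vowel is 'u' (sifnub → sifnob, rifuz → rifoz, tarud → tarod) change the last vowel to 'o'.
The other patterns: stems whose last vowel is 'e' insert -ez- after the first vowel; stems whose last vowel is 'i' add -al; stems whose last vowel is 'o' change the last vowel to 'u'.
So raguz → ragoz.

ragoz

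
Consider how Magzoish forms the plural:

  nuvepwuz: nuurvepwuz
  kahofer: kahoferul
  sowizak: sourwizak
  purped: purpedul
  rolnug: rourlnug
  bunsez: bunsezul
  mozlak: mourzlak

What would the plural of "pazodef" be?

"pazodef" has last vowel 'e'. The stems whose last vowel is 'e' (bunsez → bunsezul, kahofer → kahoferul, purped → purpedul) add -ul.
The other pattern: stems whose last vowel is 'a' or 'u' insert -ur- after the first vowel.
So pazodef → pazodeful.

pazodeful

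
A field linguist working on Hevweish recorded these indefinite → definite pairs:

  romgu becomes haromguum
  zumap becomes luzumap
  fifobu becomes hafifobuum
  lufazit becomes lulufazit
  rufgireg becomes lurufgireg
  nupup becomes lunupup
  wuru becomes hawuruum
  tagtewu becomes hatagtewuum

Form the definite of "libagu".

halibaguum

"libagu" ends in -u. The stems ending in -u (wuru → hawuruum, romgu → haromguum, fifobu → hafifobuum) add ha- … -um around the stem.
So libagu → halibaguum.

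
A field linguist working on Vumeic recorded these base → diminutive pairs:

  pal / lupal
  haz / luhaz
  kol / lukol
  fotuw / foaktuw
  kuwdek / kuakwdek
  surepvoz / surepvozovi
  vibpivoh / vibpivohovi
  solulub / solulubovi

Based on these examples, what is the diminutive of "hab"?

luhab

haz and surepvoz both end in -z yet inflect differently (luhaz, surepvozovi), so the final letter is not what conditions the rule; the number of vowels is.
"hab" has 1 vowel. The stems with 1 vowel (pal → lupal, haz → luhaz, kol → lukol) add the prefix lu-.
The other patterns: stems with 2 vowels insert -ak- after the first vowel; stems with 3 vowels add -ovi.
So hab → luhab.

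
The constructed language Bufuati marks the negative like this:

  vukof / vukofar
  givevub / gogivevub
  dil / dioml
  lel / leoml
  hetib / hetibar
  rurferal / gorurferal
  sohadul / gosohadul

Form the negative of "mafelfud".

dil and sohadul both end in -l yet inflect differently (dioml, gosohadul), so the final letter is not what conditions the rule; the number of vowels is.
"mafelfud" has 3 vowels. The stems with 3 vowels (sohadul → gosohadul, givevub → gogivevub, rurferal → gorurferal) add the prefix go-.
So mafelfud → gomafelfud.

gomafelfud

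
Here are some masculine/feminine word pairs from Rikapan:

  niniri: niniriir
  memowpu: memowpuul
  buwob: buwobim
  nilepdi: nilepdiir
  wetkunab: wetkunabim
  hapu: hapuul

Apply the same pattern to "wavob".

wetkunab and niniri both have 3 vowels yet inflect differently (wetkunabim, niniriir), so the number of vowels is not what conditions the rule; the final letter is.
"wavob" ends in -b. The stems ending in -b (wetkunab → wetkunabim, buwob → buwobim) add -im.
The other patterns: stems ending in -i add -ir; stems ending in -u add -ul.
So wavob → wavobim.

wavobim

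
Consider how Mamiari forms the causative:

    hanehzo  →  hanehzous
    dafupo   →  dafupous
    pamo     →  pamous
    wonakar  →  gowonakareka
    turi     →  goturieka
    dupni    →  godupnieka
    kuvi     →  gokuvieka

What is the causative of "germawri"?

dafupo and dupni both begin with d- yet inflect differently (dafupous, godupnieka), so the first letter is not what conditions the rule; the final letter is.
"germawri" ends in -i. The stems ending in -i (turi → goturieka, dupni → godupnieka, kuvi → gokuvieka) add go- … -eka around the stem.
So germawri → gogermawrieka.

gogermawrieka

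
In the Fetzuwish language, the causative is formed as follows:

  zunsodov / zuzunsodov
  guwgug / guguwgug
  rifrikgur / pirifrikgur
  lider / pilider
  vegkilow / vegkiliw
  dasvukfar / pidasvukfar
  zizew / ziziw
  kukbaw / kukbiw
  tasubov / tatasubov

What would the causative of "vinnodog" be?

vivinnodog

"vinnodog" ends in -g. The one such stem in the data (guwgug → guguwgug) repeats the first consonant+vowel as a prefix (as do tasubov, zunsodov), so the same rule applies.
The other patterns: stems ending in -w change the last vowel to 'i'; stems ending in -r add the prefix pi-.
So vinnodog → vivinnodog.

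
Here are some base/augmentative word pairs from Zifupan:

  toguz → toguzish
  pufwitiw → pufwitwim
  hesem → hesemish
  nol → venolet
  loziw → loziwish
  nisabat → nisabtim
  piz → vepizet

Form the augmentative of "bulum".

bulumish

piz and toguz both end in -z yet inflect differently (vepizet, toguzish), so the final letter is not what conditions the rule; the number of vowels is.
"bulum" has 2 vowels. The stems with 2 vowels (hesem → hesemish, toguz → toguzish, loziw → loziwish) add -ish.
The other patterns: stems with 1 vowel add ve- … -et around the stem; stems with 3 vowels delete the last vowel and add -im.
So bulum → bulumish.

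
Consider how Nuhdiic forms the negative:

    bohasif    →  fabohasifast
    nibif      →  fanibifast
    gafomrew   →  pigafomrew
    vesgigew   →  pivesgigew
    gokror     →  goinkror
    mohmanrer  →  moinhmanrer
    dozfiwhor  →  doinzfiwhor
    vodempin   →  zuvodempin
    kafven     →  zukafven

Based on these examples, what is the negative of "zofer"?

zoinfer

gafomrew and mohmanrer both have last vowel 'e' yet inflect differently (pigafomrew, moinhmanrer), so the last vowel is not what conditions the rule; the final letter is.
"zofer" ends in -r. The stems ending in -r (gokror → goinkror, mohmanrer → moinhmanrer, dozfiwhor → doinzfiwhor) insert -in- after the first vowel.
The other patterns: stems ending in -f add fa- … -ast around the stem; stems ending in -w add the prefix pi-; stems ending in -n add the prefix zu-.
So zofer → zoinfer.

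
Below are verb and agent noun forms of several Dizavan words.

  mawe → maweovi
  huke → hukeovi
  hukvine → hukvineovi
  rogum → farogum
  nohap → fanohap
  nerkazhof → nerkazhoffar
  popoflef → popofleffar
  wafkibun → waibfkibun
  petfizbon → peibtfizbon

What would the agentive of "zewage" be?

mawe and popoflef both have last vowel 'e' yet inflect differently (maweovi, popofleffar), so the last vowel is not what conditions the rule; the final letter is.
"zewage" ends in -e. The stems ending in -e (mawe → maweovi, huke → hukeovi, hukvine → hukvineovi) add -ovi.
The other patterns: stems ending in -m or -p add the prefix fa-; stems ending in -f double the final consonant and add -ar; stems ending in -n insert -ib- after the first vowel.
So zewage → zewageovi.

zewageovi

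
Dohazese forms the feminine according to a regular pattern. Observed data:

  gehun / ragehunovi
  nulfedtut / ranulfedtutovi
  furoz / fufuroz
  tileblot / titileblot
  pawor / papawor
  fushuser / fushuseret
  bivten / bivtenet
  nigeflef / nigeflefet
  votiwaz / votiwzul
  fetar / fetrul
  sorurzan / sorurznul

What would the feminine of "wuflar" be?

wuflrul

nulfedtut and tileblot both end in -t yet inflect differently (ranulfedtutovi, titileblot), so the final letter is not what conditions the rule; the last vowel is.
"wuflar" has last vowel 'a'. The stems whose last vowel is 'a' (votiwaz → votiwzul, fetar → fetrul, sorurzan → sorurznul) delete the last vowel and add -ul.
The other patterns: stems whose last vowel is 'u' add ra- … -ovi around the stem; stems whose last vowel is 'o' repeat the first consonant+vowel as a prefix; stems whose last vowel is 'e' add -et.
So wuflar → wuflrul.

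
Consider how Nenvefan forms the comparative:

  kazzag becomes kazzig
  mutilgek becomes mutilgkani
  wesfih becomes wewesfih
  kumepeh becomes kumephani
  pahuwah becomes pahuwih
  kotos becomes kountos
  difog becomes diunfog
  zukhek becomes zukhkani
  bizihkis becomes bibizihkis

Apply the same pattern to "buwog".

buunwog

"buwog" has last vowel 'o'. The stems whose last vowel is 'o' (difog → diunfog, kotos → kountos) insert -un- after the first vowel.
So buwog → buunwog.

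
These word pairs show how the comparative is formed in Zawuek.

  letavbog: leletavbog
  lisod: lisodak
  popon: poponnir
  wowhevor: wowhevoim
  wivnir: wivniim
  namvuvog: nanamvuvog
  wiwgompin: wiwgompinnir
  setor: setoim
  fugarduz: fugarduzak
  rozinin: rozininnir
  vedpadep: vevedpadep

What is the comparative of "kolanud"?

"kolanud" ends in -d. The one such stem in the data (lisod → lisodak) adds -ak, so the same rule applies.
The other patterns: stems ending in -r drop the final letter and add -im; stems ending in -n double the final consonant and add -ir; stems ending in -g or -p repeat the first consonant+vowel as a prefix.
So kolanud → kolanudak.

kolanudak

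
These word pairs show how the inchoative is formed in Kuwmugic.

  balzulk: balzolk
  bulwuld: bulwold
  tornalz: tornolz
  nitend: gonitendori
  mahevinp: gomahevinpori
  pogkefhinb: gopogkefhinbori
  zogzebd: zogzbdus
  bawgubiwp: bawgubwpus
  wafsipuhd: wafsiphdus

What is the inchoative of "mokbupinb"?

bulwuld and nitend both end in -d yet inflect differently (bulwold, gonitendori), so the final letter is not what conditions the rule; the second-to-last letter is.
"mokbupinb" has second-to-last letter 'n'. The stems whose second-to-last letter is 'n' (nitend → gonitendori, mahevinp → gomahevinpori, pogkefhinb → gopogkefhinbori) add go- … -ori around the stem.
So mokbupinb → gomokbupinbori.

gomokbupinbori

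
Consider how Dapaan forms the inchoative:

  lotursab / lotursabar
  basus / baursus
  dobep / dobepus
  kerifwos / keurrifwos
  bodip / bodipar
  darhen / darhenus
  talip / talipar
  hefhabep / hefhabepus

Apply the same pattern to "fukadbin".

bodip and dobep both end in -p yet inflect differently (bodipar, dobepus), so the final letter is not what conditions the rule; the last vowel is.
"fukadbin" has last vowel 'i'. The stems whose last vowel is 'i' (bodip → bodipar, talip → talipar) add -ar.
The other patterns: stems whose last vowel is 'e' add -us; stems whose last vowel is 'o' or 'u' insert -ur- after the first vowel.
So fukadbin → fukadbinar.

fukadbinar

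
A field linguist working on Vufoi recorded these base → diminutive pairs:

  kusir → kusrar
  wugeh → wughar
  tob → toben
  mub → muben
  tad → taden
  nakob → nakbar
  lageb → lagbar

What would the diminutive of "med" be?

meden

tob and lageb both end in -b yet inflect differently (toben, lagbar), so the final letter is not what conditions the rule; the number of vowels is.
"med" has 1 vowel. The stems with 1 vowel (tob → toben, mub → muben, tad → taden) add -en.
So med → meden.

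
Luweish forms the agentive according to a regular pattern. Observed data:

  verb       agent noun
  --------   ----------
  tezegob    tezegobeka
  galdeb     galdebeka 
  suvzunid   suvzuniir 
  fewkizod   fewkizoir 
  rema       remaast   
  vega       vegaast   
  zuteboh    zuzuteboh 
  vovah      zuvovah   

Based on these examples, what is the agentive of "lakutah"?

tezegob and fewkizod both have last vowel 'o' yet inflect differently (tezegobeka, fewkizoir), so the last vowel is not what conditions the rule; the final letter is.
"lakutah" ends in -h. The stems ending in -h (zuteboh → zuzuteboh, vovah → zuvovah) add the prefix zu-.
The other patterns: stems ending in -b add -eka; stems ending in -d drop the final letter and add -ir; stems ending in -a add -ast.
So lakutah → zulakutah.

zulakutah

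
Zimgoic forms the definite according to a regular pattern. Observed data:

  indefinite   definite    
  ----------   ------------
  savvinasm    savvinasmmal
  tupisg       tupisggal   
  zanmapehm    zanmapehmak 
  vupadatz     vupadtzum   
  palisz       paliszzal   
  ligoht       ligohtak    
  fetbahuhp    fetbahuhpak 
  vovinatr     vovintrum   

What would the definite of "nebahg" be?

nebahgak

savvinasm and zanmapehm both end in -m yet inflect differently (savvinasmmal, zanmapehmak), so the final letter is not what conditions the rule; the second-to-last letter is.
"nebahg" has second-to-last letter 'h'. The stems whose second-to-last letter is 'h' (ligoht → ligohtak, fetbahuhp → fetbahuhpak, zanmapehm → zanmapehmak) add -ak.
The other patterns: stems whose second-to-last letter is 's' double the final consonant and add -al; stems whose second-to-last letter is 't' delete the last vowel and add -um.
So nebahg → nebahgak.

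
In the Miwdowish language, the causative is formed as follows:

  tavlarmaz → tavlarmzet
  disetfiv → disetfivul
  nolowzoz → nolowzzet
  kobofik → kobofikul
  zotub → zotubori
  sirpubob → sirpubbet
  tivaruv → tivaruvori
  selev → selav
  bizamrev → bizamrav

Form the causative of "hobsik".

selev and disetfiv both end in -v yet inflect differently (selav, disetfivul), so the final letter is not what conditions the rule; the last vowel is.
"hobsik" has last vowel 'i'. The stems whose last vowel is 'i' (kobofik → kobofikul, disetfiv → disetfivul) add -ul.
So hobsik → hobsikul.

hobsikul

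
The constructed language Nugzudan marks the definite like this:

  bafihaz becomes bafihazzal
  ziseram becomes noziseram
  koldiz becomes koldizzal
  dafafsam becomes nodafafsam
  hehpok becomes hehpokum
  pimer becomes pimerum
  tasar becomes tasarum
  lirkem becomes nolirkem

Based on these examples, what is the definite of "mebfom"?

"mebfom" ends in -m. The stems ending in -m (dafafsam → nodafafsam, ziseram → noziseram, lirkem → nolirkem) add the prefix no-.
So mebfom → nomebfom.

nomebfom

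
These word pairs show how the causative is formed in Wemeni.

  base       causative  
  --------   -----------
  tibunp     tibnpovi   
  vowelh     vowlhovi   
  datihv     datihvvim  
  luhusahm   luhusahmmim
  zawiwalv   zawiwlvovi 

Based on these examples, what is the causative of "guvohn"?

guvohnnim

datihv and zawiwalv both end in -v yet inflect differently (datihvvim, zawiwlvovi), so the final letter is not what conditions the rule; the second-to-last letter is.
"guvohn" has second-to-last letter 'h'. The stems whose second-to-last letter is 'h' (luhusahm → luhusahmmim, datihv → datihvvim) double the final consonant and add -im.
The other pattern: stems whose second-to-last letter is 'l' or 'n' delete the last vowel and add -ovi.
So guvohn → guvohnnim.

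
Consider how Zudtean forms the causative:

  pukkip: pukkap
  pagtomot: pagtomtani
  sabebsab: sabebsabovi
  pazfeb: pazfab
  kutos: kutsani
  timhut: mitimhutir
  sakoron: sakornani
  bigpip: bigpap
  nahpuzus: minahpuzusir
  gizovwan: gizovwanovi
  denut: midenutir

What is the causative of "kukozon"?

sakoron and gizovwan both end in -n yet inflect differently (sakornani, gizovwanovi), so the final letter is not what conditions the rule; the last vowel is.
"kukozon" has last vowel 'o'. The stems whose last vowel is 'o' (pagtomot → pagtomtani, sakoron → sakornani, kutos → kutsani) delete the last vowel and add -ani.
So kukozon → kukoznani.

kukoznani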